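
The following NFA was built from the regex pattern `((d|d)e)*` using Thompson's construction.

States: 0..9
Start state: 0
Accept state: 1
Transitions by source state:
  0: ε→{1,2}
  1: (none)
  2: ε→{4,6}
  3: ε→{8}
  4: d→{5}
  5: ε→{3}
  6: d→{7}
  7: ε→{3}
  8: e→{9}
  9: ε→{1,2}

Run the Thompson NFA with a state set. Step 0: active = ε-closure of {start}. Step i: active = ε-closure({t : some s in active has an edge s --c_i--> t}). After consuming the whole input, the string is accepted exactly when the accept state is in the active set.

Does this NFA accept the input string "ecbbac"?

initial (ε-close {0}): {0,1,2,4,6}
'e' @ 1: {}  — state set empty
rest 'cbbac' ignored (set empty)
end set {} — state 1 not in

Answer: REJECT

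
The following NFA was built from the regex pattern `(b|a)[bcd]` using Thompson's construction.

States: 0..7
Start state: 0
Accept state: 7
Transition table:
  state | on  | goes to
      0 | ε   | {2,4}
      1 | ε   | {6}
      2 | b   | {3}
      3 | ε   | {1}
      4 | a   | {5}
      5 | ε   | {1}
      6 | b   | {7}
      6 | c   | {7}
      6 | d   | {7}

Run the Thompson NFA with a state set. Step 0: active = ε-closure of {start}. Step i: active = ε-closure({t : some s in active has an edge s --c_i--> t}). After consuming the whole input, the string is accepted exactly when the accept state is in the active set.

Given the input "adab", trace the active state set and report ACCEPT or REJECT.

S₀ = ε-closure({0}) = {0,2,4}
'a' @ 1: {1,5,6}
'd' @ 2: {7}  [accepting]
'a' @ 3: {}  — no active states
rest 'b' ignored (set empty)
final: {}; accept 7 not in set

Answer: REJECT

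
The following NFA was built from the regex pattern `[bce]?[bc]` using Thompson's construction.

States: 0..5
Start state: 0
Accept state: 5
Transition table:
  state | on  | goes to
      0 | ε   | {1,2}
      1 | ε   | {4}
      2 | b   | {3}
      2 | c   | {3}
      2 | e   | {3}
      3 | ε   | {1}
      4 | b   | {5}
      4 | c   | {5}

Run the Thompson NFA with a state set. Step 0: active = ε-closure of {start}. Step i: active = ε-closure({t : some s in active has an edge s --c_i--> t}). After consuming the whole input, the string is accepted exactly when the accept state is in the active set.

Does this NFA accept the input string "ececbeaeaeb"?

start: ε-closure({0}) = {0,1,2,4}
'e' @ 1: {1,3,4}
'c' @ 2: {5}  ✓accept
'e' @ 3: {}  — dead — no transitions
rest 'cbeaeaeb' ignored (set empty)
end set {} — state 5 not in

Answer: REJECT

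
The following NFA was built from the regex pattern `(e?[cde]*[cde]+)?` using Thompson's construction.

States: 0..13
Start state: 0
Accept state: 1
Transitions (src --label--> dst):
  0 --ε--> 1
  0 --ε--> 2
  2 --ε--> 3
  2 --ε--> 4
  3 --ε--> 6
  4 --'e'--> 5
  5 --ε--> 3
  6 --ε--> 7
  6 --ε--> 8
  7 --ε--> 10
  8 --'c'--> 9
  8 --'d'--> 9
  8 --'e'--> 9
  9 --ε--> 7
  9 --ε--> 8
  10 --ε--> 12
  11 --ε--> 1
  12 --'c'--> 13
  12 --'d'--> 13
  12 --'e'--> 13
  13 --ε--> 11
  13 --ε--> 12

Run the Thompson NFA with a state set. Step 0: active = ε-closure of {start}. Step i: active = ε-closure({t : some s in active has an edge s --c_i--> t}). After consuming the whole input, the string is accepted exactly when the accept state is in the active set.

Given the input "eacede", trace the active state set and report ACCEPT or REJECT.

start: ε-closure({0}) = {0,1,2,3,4,6,7,8,10,12}
'e' @ 1: {1,3,5,6,7,8,9,10,11,12,13}  (accept∈set)
'a' @ 2: {}  — state set empty
rest 'cede' ignored (set empty)
end set {} — state 1 not in

Answer: REJECT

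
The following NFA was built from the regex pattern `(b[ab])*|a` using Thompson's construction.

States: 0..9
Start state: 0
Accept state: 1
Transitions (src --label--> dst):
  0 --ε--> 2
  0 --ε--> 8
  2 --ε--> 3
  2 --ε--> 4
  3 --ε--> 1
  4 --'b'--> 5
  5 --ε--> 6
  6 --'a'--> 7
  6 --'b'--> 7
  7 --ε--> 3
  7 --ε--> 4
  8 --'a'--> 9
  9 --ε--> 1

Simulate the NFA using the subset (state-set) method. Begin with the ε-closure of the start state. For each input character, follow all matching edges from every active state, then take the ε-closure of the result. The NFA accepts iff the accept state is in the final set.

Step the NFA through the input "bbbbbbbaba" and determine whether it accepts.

initial (ε-close {0}): {0,1,2,3,4,8}
'b' @ 1: {5,6}
'b' @ 2: {1,3,4,7}  [accepting]
'b' @ 3: {5,6}
'b' @ 4: {1,3,4,7}  [accepting]
'b' @ 5: {5,6}
'b' @ 6: {1,3,4,7}  [accepting]
'b' @ 7: {5,6}
'a' @ 8: {1,3,4,7}  [accepting]
'b' @ 9: {5,6}
'a' @ 10: {1,3,4,7}  [accepting]
final: {1,3,4,7}; accept 1 in set

Answer: ACCEPT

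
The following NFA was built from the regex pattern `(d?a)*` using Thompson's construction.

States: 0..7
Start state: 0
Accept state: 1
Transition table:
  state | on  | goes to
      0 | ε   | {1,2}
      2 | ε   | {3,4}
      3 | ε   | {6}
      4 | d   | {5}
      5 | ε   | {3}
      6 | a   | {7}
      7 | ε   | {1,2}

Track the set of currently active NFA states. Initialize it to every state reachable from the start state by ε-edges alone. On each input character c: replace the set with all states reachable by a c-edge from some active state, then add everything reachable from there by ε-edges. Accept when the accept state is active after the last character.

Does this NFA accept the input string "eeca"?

start: ε-closure({0}) = {0,1,2,3,4,6}
'e' @ 1: {}  — no active states
rest 'eca' ignored (set empty)
final: {}; accept 1 not in set

Answer: REJECT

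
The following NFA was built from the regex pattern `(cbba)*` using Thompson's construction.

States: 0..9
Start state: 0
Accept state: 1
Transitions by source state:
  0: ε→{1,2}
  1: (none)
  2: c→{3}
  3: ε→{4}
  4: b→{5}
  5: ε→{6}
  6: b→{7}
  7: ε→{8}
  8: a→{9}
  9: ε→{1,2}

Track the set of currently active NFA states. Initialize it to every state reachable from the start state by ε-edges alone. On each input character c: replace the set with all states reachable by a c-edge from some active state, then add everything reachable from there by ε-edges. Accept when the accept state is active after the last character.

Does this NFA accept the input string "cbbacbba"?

S₀ = ε-closure({0}) = {0,1,2}
'c' @ 1: {3,4}
'b' @ 2: {5,6}
'b' @ 3: {7,8}
'a' @ 4: {1,2,9}  [accepting]
'c' @ 5: {3,4}
'b' @ 6: {5,6}
'b' @ 7: {7,8}
'a' @ 8: {1,2,9}  [accepting]
after full input: {1,2,9}  (accept=1 in)

Answer: ACCEPT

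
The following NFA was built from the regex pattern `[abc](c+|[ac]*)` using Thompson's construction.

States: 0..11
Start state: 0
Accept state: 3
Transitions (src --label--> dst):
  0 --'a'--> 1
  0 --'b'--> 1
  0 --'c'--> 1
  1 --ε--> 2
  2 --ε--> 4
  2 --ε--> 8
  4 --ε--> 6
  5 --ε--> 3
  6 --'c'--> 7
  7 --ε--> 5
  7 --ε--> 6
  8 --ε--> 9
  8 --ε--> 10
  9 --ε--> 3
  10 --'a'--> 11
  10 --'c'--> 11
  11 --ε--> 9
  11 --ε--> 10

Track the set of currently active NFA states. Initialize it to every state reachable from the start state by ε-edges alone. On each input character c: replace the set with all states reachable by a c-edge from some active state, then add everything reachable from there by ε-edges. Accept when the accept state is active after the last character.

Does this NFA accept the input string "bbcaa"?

start: ε-closure({0}) = {0}
'b' @ 1: {1,2,3,4,6,8,9,10}  [accepting]
'b' @ 2: {}  — state set empty
rest 'caa' ignored (set empty)
end set {} — state 3 not in

Answer: REJECT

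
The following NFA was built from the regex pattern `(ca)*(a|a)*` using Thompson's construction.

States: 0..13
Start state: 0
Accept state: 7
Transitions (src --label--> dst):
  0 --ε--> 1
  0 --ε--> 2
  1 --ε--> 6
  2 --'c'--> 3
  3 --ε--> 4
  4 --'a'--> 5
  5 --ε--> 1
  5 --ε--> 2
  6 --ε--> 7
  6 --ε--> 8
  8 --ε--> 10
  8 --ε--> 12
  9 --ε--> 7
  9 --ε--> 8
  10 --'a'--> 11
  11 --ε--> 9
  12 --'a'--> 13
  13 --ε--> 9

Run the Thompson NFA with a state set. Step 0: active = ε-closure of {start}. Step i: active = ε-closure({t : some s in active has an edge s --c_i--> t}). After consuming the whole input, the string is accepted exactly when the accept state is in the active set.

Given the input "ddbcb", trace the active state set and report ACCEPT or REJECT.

initial (ε-close {0}): {0,1,2,6,7,8,10,12}
'd' @ 1: {}  — no active states
rest 'dbcb' ignored (set empty)
final: {}; accept 7 not in set

Answer: REJECT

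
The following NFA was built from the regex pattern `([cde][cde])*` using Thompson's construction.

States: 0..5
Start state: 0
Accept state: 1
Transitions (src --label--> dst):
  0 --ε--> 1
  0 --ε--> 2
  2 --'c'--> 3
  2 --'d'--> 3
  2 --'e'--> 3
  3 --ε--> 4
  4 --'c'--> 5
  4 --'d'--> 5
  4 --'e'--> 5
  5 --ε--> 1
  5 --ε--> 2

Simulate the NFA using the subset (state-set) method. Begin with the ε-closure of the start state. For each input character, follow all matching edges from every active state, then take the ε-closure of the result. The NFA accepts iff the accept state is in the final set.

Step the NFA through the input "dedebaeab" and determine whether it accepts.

start: ε-closure({0}) = {0,1,2}
'd' @ 1: {3,4}
'e' @ 2: {1,2,5}  (accept∈set)
'd' @ 3: {3,4}
'e' @ 4: {1,2,5}  (accept∈set)
'b' @ 5: {}  — state set empty
rest 'aeab' ignored (set empty)
end set {} — state 1 not in

Answer: REJECT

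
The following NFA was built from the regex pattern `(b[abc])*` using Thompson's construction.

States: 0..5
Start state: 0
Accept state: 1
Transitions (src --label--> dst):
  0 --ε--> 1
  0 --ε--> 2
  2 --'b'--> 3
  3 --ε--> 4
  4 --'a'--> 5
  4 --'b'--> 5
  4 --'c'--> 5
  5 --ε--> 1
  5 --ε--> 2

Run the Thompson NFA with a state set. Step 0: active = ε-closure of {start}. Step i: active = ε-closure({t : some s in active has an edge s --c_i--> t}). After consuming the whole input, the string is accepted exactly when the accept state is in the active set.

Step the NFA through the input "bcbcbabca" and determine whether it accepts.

Answer: REJECT

Steps:
S₀ = ε-closure({0}) = {0,1,2}
'b' @ 1: {3,4}
'c' @ 2: {1,2,5}  (accept∈set)
'b' @ 3: {3,4}
'c' @ 4: {1,2,5}  (accept∈set)
'b' @ 5: {3,4}
'a' @ 6: {1,2,5}  (accept∈set)
'b' @ 7: {3,4}
'c' @ 8: {1,2,5}  (accept∈set)
'a' @ 9: {}  — dead — no transitions
end set {} — state 1 not in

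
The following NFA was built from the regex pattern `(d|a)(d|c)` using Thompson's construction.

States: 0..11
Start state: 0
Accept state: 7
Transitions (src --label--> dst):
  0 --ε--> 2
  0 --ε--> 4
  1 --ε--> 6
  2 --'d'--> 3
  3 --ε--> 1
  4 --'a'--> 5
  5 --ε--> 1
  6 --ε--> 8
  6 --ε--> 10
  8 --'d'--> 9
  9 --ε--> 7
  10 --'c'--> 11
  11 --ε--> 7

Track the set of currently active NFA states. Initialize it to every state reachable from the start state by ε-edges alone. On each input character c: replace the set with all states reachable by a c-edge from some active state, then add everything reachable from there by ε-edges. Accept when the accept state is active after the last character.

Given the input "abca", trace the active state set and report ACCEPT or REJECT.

Answer: REJECT

Derivation:
S₀ = ε-closure({0}) = {0,2,4}
'a' @ 1: {1,5,6,8,10}
'b' @ 2: {}  — dead — no transitions
rest 'ca' ignored (set empty)
final: {}; accept 7 not in set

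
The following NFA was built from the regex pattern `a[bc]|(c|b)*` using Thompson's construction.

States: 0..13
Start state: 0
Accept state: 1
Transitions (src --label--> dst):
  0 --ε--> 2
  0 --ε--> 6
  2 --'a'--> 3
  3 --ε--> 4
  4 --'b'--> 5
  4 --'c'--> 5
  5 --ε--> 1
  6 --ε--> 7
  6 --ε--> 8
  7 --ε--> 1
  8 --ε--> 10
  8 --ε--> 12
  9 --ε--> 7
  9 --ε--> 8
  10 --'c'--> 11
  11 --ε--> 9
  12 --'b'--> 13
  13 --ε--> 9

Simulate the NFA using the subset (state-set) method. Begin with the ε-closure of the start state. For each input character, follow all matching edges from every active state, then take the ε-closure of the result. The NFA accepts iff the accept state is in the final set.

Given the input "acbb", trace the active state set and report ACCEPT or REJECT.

S₀ = ε-closure({0}) = {0,1,2,6,7,8,10,12}
'a' @ 1: {3,4}
'c' @ 2: {1,5}  (accept∈set)
'b' @ 3: {}  — state set empty
rest 'b' ignored (set empty)
after full input: {}  (accept=1 not in)

Answer: REJECT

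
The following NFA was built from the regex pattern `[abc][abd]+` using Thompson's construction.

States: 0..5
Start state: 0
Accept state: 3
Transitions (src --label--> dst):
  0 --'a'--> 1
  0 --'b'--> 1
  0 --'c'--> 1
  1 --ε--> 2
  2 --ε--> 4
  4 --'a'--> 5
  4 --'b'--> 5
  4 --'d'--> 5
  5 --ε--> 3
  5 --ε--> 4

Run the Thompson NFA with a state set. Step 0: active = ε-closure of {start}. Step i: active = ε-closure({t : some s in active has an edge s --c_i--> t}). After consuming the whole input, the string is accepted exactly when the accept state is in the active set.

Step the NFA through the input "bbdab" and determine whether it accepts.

initial (ε-close {0}): {0}
'b' @ 1: {1,2,4}
'b' @ 2: {3,4,5}  ✓accept
'd' @ 3: {3,4,5}  ✓accept
'a' @ 4: {3,4,5}  ✓accept
'b' @ 5: {3,4,5}  ✓accept
after full input: {3,4,5}  (accept=3 in)

Answer: ACCEPT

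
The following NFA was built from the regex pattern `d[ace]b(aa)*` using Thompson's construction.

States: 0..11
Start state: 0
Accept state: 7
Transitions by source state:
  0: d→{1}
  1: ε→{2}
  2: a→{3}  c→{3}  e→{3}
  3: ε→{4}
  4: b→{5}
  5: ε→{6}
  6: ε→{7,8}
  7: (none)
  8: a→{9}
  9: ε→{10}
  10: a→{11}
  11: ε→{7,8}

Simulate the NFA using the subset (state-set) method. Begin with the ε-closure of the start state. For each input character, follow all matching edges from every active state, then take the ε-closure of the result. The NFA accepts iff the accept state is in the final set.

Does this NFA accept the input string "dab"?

start: ε-closure({0}) = {0}
'd' @ 1: {1,2}
'a' @ 2: {3,4}
'b' @ 3: {5,6,7,8}  ✓accept
end set {5,6,7,8} — state 7 in

Answer: ACCEPT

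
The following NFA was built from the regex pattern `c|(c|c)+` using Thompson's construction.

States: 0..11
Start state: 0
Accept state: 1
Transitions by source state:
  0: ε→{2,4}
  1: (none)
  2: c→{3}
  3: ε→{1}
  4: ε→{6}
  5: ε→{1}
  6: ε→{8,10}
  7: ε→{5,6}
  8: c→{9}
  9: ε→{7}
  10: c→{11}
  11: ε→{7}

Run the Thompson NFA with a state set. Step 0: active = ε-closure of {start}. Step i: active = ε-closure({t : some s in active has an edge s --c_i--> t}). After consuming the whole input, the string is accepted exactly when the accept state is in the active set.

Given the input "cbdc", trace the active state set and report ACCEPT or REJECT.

start: ε-closure({0}) = {0,2,4,6,8,10}
'c' @ 1: {1,3,5,6,7,8,9,10,11}  [accepting]
'b' @ 2: {}  — dead — no transitions
rest 'dc' ignored (set empty)
after full input: {}  (accept=1 not in)

Answer: REJECT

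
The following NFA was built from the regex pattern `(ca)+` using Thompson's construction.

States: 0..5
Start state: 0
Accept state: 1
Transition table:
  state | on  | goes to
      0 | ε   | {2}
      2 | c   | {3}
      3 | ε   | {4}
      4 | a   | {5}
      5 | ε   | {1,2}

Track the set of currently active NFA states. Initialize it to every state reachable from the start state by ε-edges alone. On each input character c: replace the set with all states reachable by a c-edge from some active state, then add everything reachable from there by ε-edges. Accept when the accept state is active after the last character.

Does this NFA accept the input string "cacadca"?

Answer: REJECT

Steps:
initial (ε-close {0}): {0,2}
'c' @ 1: {3,4}
'a' @ 2: {1,2,5}  (accept∈set)
'c' @ 3: {3,4}
'a' @ 4: {1,2,5}  (accept∈set)
'd' @ 5: {}  — no active states
rest 'ca' ignored (set empty)
final: {}; accept 1 not in set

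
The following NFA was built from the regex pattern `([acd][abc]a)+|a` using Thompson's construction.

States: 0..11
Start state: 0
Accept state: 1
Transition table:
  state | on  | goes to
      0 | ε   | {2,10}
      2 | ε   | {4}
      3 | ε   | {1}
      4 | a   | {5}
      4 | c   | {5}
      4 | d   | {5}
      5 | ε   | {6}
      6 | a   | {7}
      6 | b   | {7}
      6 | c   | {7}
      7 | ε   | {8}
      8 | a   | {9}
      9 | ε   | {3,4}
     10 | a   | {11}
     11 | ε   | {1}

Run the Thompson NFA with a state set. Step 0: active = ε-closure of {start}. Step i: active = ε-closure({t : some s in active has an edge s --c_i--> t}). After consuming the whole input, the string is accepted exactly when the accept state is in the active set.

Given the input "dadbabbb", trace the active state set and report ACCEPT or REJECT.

Answer: REJECT

Derivation:
S₀ = ε-closure({0}) = {0,2,4,10}
'd' @ 1: {5,6}
'a' @ 2: {7,8}
'd' @ 3: {}  — dead — no transitions
rest 'babbb' ignored (set empty)
after full input: {}  (accept=1 not in)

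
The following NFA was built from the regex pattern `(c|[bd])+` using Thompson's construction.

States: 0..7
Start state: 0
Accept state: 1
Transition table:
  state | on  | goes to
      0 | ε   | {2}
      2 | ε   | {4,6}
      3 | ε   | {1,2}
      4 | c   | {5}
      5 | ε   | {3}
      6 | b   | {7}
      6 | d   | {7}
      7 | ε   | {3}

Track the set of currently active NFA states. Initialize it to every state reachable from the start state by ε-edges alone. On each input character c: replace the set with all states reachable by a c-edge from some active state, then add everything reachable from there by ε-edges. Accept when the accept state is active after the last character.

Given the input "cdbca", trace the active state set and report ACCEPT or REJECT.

Answer: REJECT

Derivation:
start: ε-closure({0}) = {0,2,4,6}
'c' @ 1: {1,2,3,4,5,6}  (accept∈set)
'd' @ 2: {1,2,3,4,6,7}  (accept∈set)
'b' @ 3: {1,2,3,4,6,7}  (accept∈set)
'c' @ 4: {1,2,3,4,5,6}  (accept∈set)
'a' @ 5: {}  — state set empty
after full input: {}  (accept=1 not in)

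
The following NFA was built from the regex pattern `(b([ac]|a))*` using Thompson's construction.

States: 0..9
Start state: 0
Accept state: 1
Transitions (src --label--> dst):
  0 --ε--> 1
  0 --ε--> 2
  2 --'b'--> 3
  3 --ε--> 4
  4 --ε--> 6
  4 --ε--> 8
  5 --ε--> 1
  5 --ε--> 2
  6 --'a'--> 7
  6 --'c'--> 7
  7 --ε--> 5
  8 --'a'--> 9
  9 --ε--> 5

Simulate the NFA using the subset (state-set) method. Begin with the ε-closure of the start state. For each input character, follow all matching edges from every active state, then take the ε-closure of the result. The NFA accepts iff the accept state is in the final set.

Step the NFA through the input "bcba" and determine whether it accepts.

Answer: ACCEPT

Trace:
S₀ = ε-closure({0}) = {0,1,2}
'b' @ 1: {3,4,6,8}
'c' @ 2: {1,2,5,7}  ✓accept
'b' @ 3: {3,4,6,8}
'a' @ 4: {1,2,5,7,9}  ✓accept
end set {1,2,5,7,9} — state 1 in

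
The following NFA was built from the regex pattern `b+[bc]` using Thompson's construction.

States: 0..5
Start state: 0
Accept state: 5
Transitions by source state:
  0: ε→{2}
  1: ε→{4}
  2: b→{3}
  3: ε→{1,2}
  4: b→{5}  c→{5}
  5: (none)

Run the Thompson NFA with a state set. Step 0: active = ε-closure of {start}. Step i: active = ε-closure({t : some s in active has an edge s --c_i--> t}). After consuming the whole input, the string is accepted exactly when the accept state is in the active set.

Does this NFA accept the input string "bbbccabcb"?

start: ε-closure({0}) = {0,2}
'b' @ 1: {1,2,3,4}
'b' @ 2: {1,2,3,4,5}  [accepting]
'b' @ 3: {1,2,3,4,5}  [accepting]
'c' @ 4: {5}  [accepting]
'c' @ 5: {}  — no active states
rest 'abcb' ignored (set empty)
end set {} — state 5 not in

Answer: REJECT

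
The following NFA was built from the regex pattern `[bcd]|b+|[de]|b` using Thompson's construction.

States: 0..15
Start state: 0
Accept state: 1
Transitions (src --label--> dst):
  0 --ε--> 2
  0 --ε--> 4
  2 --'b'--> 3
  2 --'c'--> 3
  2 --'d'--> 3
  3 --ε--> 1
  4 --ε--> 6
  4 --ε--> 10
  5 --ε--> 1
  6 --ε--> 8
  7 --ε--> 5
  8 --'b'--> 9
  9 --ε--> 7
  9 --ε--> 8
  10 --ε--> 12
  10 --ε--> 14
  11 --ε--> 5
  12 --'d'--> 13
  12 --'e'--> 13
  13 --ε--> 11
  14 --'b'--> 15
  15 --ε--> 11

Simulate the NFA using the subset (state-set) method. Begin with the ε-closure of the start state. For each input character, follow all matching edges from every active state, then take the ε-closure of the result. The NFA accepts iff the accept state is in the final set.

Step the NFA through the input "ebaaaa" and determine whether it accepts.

Answer: REJECT

Steps:
start: ε-closure({0}) = {0,2,4,6,8,10,12,14}
'e' @ 1: {1,5,11,13}  (accept∈set)
'b' @ 2: {}  — state set empty
rest 'aaaa' ignored (set empty)
final: {}; accept 1 not in set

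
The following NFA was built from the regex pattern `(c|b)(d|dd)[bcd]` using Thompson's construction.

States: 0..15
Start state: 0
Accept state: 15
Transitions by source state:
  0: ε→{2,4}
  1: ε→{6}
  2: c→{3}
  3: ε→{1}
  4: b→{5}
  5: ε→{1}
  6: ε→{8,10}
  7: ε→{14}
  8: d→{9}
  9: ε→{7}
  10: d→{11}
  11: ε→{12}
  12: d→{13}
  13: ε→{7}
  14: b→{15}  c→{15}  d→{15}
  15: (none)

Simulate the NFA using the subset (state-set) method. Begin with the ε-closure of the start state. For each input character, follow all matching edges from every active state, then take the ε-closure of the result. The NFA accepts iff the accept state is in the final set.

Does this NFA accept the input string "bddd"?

initial (ε-close {0}): {0,2,4}
'b' @ 1: {1,5,6,8,10}
'd' @ 2: {7,9,11,12,14}
'd' @ 3: {7,13,14,15}  (accept∈set)
'd' @ 4: {15}  (accept∈set)
final: {15}; accept 15 in set

Answer: ACCEPT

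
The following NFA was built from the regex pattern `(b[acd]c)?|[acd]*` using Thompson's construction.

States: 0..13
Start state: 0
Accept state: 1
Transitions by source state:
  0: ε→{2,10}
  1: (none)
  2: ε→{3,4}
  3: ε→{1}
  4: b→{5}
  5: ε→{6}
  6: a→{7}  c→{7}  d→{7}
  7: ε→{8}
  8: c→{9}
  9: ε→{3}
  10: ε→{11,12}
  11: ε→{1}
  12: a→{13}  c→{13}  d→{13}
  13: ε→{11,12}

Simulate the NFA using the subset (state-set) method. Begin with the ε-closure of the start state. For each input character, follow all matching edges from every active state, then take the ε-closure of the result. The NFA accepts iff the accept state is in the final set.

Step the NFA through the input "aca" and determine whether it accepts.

Answer: ACCEPT

Steps:
initial (ε-close {0}): {0,1,2,3,4,10,11,12}
'a' @ 1: {1,11,12,13}  ✓accept
'c' @ 2: {1,11,12,13}  ✓accept
'a' @ 3: {1,11,12,13}  ✓accept
after full input: {1,11,12,13}  (accept=1 in)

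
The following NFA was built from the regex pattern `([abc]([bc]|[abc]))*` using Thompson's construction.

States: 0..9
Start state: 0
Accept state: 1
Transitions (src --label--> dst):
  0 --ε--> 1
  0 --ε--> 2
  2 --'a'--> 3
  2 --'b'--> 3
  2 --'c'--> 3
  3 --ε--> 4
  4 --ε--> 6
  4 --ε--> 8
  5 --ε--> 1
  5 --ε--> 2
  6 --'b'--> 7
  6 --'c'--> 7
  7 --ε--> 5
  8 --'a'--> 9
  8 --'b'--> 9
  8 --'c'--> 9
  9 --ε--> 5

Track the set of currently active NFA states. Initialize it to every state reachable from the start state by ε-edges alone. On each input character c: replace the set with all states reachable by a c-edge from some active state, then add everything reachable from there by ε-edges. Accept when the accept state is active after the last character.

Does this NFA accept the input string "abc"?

S₀ = ε-closure({0}) = {0,1,2}
'a' @ 1: {3,4,6,8}
'b' @ 2: {1,2,5,7,9}  ✓accept
'c' @ 3: {3,4,6,8}
final: {3,4,6,8}; accept 1 not in set

Answer: REJECT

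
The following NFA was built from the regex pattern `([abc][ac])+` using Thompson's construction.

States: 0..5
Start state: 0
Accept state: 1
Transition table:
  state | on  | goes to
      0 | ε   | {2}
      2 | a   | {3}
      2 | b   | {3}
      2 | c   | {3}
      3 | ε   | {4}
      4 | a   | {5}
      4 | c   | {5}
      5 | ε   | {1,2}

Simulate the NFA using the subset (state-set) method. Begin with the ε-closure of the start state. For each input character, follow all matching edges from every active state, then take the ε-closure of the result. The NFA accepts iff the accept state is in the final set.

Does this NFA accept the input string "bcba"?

initial (ε-close {0}): {0,2}
'b' @ 1: {3,4}
'c' @ 2: {1,2,5}  (accept∈set)
'b' @ 3: {3,4}
'a' @ 4: {1,2,5}  (accept∈set)
final: {1,2,5}; accept 1 in set

Answer: ACCEPT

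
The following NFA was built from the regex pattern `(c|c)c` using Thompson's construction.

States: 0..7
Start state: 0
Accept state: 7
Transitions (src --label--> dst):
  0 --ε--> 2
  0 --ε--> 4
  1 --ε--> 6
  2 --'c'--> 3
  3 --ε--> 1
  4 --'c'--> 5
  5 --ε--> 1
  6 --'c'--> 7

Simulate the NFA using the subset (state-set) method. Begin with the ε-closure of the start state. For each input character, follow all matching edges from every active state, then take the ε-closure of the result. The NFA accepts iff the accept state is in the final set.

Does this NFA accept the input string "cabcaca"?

Answer: REJECT

Steps:
start: ε-closure({0}) = {0,2,4}
'c' @ 1: {1,3,5,6}
'a' @ 2: {}  — no active states
rest 'bcaca' ignored (set empty)
end set {} — state 7 not in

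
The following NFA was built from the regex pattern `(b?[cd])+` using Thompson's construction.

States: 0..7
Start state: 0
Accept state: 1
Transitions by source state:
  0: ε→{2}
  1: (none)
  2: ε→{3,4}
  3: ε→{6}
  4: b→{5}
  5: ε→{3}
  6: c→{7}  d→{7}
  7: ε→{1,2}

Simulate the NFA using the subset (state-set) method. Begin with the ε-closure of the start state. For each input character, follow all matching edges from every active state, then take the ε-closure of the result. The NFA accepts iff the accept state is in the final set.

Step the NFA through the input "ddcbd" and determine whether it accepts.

start: ε-closure({0}) = {0,2,3,4,6}
'd' @ 1: {1,2,3,4,6,7}  [accepting]
'd' @ 2: {1,2,3,4,6,7}  [accepting]
'c' @ 3: {1,2,3,4,6,7}  [accepting]
'b' @ 4: {3,5,6}
'd' @ 5: {1,2,3,4,6,7}  [accepting]
final: {1,2,3,4,6,7}; accept 1 in set

Answer: ACCEPT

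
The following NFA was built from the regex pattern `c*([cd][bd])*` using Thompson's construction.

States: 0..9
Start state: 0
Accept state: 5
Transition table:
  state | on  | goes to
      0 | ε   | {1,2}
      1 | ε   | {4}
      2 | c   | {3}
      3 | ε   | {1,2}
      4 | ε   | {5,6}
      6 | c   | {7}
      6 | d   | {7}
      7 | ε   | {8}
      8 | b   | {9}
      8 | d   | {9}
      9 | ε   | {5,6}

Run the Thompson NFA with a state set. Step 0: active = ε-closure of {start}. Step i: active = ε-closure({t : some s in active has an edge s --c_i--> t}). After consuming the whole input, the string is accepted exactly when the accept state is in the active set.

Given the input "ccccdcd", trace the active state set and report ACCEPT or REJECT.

Answer: ACCEPT

Derivation:
start: ε-closure({0}) = {0,1,2,4,5,6}
'c' @ 1: {1,2,3,4,5,6,7,8}  (accept∈set)
'c' @ 2: {1,2,3,4,5,6,7,8}  (accept∈set)
'c' @ 3: {1,2,3,4,5,6,7,8}  (accept∈set)
'c' @ 4: {1,2,3,4,5,6,7,8}  (accept∈set)
'd' @ 5: {5,6,7,8,9}  (accept∈set)
'c' @ 6: {7,8}
'd' @ 7: {5,6,9}  (accept∈set)
final: {5,6,9}; accept 5 in set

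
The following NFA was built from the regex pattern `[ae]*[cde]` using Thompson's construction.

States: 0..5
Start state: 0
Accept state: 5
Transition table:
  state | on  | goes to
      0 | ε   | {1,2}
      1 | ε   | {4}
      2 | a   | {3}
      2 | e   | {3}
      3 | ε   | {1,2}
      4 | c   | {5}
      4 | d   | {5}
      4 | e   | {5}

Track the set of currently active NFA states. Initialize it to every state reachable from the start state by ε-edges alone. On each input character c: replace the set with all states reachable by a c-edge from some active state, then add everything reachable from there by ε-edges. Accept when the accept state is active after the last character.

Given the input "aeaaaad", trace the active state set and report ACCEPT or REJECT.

start: ε-closure({0}) = {0,1,2,4}
'a' @ 1: {1,2,3,4}
'e' @ 2: {1,2,3,4,5}  [accepting]
'a' @ 3: {1,2,3,4}
'a' @ 4: {1,2,3,4}
'a' @ 5: {1,2,3,4}
'a' @ 6: {1,2,3,4}
'd' @ 7: {5}  [accepting]
final: {5}; accept 5 in set

Answer: ACCEPT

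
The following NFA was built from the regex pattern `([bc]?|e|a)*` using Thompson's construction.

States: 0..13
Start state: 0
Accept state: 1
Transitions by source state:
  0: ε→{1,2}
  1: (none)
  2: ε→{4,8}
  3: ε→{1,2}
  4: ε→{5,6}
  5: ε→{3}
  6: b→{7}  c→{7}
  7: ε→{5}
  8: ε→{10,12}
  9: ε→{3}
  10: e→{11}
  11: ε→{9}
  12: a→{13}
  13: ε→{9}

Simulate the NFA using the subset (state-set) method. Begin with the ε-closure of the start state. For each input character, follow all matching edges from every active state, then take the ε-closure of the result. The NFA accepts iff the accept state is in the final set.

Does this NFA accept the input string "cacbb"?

Answer: ACCEPT

Steps:
initial (ε-close {0}): {0,1,2,3,4,5,6,8,10,12}
'c' @ 1: {1,2,3,4,5,6,7,8,10,12}  ✓accept
'a' @ 2: {1,2,3,4,5,6,8,9,10,12,13}  ✓accept
'c' @ 3: {1,2,3,4,5,6,7,8,10,12}  ✓accept
'b' @ 4: {1,2,3,4,5,6,7,8,10,12}  ✓accept
'b' @ 5: {1,2,3,4,5,6,7,8,10,12}  ✓accept
final: {1,2,3,4,5,6,7,8,10,12}; accept 1 in set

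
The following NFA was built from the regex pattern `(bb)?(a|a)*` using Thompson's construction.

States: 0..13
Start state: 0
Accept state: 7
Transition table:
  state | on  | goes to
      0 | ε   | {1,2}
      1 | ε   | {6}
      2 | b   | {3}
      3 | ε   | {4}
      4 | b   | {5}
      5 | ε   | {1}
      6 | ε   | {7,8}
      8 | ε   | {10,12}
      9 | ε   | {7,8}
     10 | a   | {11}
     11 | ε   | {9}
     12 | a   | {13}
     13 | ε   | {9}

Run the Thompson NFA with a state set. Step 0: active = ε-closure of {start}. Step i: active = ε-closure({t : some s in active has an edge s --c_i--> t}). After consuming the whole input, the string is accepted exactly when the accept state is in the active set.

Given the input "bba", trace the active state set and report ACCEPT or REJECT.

Answer: ACCEPT

Derivation:
S₀ = ε-closure({0}) = {0,1,2,6,7,8,10,12}
'b' @ 1: {3,4}
'b' @ 2: {1,5,6,7,8,10,12}  ✓accept
'a' @ 3: {7,8,9,10,11,12,13}  ✓accept
end set {7,8,9,10,11,12,13} — state 7 in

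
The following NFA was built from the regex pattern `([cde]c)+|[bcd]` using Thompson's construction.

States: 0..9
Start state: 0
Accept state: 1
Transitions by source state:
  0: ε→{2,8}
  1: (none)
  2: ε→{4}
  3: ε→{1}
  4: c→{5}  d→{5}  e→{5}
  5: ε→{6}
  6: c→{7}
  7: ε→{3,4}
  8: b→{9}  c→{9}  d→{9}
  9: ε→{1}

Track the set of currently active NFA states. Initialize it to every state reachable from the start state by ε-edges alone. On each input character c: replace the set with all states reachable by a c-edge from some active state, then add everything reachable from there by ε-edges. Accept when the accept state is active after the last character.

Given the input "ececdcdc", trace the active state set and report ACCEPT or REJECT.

S₀ = ε-closure({0}) = {0,2,4,8}
'e' @ 1: {5,6}
'c' @ 2: {1,3,4,7}  (accept∈set)
'e' @ 3: {5,6}
'c' @ 4: {1,3,4,7}  (accept∈set)
'd' @ 5: {5,6}
'c' @ 6: {1,3,4,7}  (accept∈set)
'd' @ 7: {5,6}
'c' @ 8: {1,3,4,7}  (accept∈set)
end set {1,3,4,7} — state 1 in

Answer: ACCEPT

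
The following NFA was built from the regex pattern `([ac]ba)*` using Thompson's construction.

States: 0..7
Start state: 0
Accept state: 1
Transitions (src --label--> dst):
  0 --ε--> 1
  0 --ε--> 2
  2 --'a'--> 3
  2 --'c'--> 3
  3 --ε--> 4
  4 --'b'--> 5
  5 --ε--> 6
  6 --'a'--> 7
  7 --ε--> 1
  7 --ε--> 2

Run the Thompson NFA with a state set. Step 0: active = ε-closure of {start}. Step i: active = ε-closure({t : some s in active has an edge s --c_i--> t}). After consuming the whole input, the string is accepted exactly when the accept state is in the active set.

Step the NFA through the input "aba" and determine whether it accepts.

initial (ε-close {0}): {0,1,2}
'a' @ 1: {3,4}
'b' @ 2: {5,6}
'a' @ 3: {1,2,7}  [accepting]
final: {1,2,7}; accept 1 in set

Answer: ACCEPT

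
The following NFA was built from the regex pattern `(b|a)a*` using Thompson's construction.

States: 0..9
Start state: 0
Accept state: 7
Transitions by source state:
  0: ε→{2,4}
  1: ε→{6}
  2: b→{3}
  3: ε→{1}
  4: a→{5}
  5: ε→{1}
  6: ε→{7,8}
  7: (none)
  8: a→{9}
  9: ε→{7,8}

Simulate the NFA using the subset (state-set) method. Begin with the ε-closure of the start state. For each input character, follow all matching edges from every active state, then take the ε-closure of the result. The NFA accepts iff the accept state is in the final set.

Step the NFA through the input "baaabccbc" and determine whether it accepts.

Answer: REJECT

Trace:
start: ε-closure({0}) = {0,2,4}
'b' @ 1: {1,3,6,7,8}  (accept∈set)
'a' @ 2: {7,8,9}  (accept∈set)
'a' @ 3: {7,8,9}  (accept∈set)
'a' @ 4: {7,8,9}  (accept∈set)
'b' @ 5: {}  — no active states
rest 'ccbc' ignored (set empty)
final: {}; accept 7 not in set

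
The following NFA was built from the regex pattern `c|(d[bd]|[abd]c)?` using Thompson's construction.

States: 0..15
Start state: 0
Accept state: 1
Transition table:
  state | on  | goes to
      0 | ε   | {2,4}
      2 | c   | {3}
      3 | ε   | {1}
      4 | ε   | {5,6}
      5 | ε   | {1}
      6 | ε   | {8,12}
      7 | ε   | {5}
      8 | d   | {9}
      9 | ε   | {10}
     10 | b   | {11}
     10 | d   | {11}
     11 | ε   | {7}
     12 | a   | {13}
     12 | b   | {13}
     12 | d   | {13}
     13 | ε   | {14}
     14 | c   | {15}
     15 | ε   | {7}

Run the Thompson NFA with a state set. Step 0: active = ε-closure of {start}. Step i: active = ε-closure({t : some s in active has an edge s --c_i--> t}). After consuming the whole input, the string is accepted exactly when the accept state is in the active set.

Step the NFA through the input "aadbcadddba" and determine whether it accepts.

start: ε-closure({0}) = {0,1,2,4,5,6,8,12}
'a' @ 1: {13,14}
'a' @ 2: {}  — no active states
rest 'dbcadddba' ignored (set empty)
final: {}; accept 1 not in set

Answer: REJECT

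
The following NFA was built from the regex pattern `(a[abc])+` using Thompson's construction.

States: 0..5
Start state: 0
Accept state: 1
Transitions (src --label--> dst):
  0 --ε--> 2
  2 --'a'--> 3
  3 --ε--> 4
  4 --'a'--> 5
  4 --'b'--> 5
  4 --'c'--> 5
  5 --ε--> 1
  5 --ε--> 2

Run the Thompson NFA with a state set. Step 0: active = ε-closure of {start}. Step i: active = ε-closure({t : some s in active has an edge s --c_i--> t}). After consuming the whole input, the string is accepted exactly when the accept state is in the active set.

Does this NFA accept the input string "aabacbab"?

start: ε-closure({0}) = {0,2}
'a' @ 1: {3,4}
'a' @ 2: {1,2,5}  [accepting]
'b' @ 3: {}  — dead — no transitions
rest 'acbab' ignored (set empty)
end set {} — state 1 not in

Answer: REJECT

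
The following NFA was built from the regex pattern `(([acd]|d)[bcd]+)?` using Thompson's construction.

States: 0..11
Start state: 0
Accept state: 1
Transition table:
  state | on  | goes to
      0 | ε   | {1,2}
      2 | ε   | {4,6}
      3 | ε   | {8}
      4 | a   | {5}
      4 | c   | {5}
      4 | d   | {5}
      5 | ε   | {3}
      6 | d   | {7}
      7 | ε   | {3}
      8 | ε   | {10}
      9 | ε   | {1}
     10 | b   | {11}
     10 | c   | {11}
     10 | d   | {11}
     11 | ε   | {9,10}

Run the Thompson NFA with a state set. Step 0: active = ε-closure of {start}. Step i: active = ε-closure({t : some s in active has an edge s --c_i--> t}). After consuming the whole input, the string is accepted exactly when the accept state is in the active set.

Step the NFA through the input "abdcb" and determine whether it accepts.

Answer: ACCEPT

Steps:
start: ε-closure({0}) = {0,1,2,4,6}
'a' @ 1: {3,5,8,10}
'b' @ 2: {1,9,10,11}  ✓accept
'd' @ 3: {1,9,10,11}  ✓accept
'c' @ 4: {1,9,10,11}  ✓accept
'b' @ 5: {1,9,10,11}  ✓accept
end set {1,9,10,11} — state 1 in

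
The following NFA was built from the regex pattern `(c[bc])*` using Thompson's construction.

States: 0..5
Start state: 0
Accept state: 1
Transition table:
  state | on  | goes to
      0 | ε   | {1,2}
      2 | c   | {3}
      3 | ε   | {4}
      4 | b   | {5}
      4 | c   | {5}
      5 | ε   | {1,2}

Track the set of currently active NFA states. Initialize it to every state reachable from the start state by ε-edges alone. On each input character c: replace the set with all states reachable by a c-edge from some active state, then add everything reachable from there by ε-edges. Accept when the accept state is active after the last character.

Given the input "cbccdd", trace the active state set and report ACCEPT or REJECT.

Answer: REJECT

Derivation:
initial (ε-close {0}): {0,1,2}
'c' @ 1: {3,4}
'b' @ 2: {1,2,5}  [accepting]
'c' @ 3: {3,4}
'c' @ 4: {1,2,5}  [accepting]
'd' @ 5: {}  — no active states
rest 'd' ignored (set empty)
after full input: {}  (accept=1 not in)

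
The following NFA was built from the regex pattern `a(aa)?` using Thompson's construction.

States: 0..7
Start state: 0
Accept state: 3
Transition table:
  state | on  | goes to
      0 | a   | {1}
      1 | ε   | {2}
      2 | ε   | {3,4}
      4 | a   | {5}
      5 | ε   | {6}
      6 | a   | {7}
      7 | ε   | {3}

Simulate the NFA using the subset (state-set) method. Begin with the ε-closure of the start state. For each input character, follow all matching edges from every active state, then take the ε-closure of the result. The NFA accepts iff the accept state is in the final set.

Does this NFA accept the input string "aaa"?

initial (ε-close {0}): {0}
'a' @ 1: {1,2,3,4}  ✓accept
'a' @ 2: {5,6}
'a' @ 3: {3,7}  ✓accept
end set {3,7} — state 3 in

Answer: ACCEPT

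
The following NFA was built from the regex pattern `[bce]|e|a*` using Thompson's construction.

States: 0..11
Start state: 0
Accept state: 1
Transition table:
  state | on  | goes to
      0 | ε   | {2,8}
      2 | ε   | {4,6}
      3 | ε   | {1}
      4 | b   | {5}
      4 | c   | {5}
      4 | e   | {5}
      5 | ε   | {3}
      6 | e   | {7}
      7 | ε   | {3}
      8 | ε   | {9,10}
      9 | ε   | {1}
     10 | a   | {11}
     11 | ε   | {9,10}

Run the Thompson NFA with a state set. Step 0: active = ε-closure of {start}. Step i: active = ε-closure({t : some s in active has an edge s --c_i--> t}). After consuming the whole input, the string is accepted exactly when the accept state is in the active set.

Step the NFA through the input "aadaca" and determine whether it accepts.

Answer: REJECT

Derivation:
initial (ε-close {0}): {0,1,2,4,6,8,9,10}
'a' @ 1: {1,9,10,11}  (accept∈set)
'a' @ 2: {1,9,10,11}  (accept∈set)
'd' @ 3: {}  — no active states
rest 'aca' ignored (set empty)
final: {}; accept 1 not in set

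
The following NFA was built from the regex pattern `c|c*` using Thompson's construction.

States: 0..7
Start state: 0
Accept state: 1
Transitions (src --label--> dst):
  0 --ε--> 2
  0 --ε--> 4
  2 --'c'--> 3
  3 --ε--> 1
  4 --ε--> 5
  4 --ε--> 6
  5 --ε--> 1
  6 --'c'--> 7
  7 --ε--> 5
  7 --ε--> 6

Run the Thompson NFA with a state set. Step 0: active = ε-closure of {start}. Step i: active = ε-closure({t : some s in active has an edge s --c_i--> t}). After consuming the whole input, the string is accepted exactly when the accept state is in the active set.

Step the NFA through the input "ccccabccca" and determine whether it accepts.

Answer: REJECT

Trace:
S₀ = ε-closure({0}) = {0,1,2,4,5,6}
'c' @ 1: {1,3,5,6,7}  ✓accept
'c' @ 2: {1,5,6,7}  ✓accept
'c' @ 3: {1,5,6,7}  ✓accept
'c' @ 4: {1,5,6,7}  ✓accept
'a' @ 5: {}  — state set empty
rest 'bccca' ignored (set empty)
end set {} — state 1 not in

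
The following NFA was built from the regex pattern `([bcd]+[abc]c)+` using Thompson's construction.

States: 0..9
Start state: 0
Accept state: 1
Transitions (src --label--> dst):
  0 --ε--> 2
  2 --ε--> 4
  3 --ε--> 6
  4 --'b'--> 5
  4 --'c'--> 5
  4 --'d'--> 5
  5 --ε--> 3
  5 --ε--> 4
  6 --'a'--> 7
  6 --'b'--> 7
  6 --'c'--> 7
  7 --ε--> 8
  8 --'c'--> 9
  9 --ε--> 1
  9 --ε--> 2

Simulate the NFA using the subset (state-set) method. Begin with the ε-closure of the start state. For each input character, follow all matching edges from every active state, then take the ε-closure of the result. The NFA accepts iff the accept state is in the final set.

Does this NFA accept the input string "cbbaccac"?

start: ε-closure({0}) = {0,2,4}
'c' @ 1: {3,4,5,6}
'b' @ 2: {3,4,5,6,7,8}
'b' @ 3: {3,4,5,6,7,8}
'a' @ 4: {7,8}
'c' @ 5: {1,2,4,9}  (accept∈set)
'c' @ 6: {3,4,5,6}
'a' @ 7: {7,8}
'c' @ 8: {1,2,4,9}  (accept∈set)
after full input: {1,2,4,9}  (accept=1 in)

Answer: ACCEPT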